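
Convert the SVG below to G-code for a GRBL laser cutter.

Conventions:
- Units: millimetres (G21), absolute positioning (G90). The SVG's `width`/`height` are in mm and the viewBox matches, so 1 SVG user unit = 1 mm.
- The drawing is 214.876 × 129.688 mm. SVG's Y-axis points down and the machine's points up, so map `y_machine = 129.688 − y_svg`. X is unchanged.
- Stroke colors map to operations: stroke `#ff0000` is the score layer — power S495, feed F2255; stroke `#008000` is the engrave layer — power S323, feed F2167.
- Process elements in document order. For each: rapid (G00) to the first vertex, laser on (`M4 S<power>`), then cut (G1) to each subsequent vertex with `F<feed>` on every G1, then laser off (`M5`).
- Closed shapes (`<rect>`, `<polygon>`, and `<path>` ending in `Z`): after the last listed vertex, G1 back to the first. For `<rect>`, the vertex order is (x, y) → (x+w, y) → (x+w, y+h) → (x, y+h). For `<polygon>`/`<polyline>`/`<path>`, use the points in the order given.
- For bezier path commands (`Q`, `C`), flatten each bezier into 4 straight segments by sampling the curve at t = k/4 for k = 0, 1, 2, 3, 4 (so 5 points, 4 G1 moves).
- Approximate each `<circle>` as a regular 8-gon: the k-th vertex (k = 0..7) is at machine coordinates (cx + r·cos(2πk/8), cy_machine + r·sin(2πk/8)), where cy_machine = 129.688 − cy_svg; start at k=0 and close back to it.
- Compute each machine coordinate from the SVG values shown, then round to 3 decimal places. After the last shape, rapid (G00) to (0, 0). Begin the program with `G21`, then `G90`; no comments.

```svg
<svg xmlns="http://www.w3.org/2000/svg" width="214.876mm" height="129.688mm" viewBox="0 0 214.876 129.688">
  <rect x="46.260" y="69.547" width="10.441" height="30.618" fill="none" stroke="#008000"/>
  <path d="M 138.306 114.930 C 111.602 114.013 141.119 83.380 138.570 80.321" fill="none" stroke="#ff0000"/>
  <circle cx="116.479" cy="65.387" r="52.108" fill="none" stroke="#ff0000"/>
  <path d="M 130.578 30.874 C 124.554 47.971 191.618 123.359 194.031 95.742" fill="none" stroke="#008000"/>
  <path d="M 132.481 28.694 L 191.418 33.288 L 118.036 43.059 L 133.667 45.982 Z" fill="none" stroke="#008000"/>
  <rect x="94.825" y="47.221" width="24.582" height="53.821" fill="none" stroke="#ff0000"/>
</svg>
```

G21
G90
G00 X46.260 Y60.141
M4 S323
G1 X56.701 Y60.141 F2167
G1 X56.701 Y29.523 F2167
G1 X46.260 Y29.523 F2167
G1 X46.260 Y60.141 F2167
M5
G00 X138.306 Y14.758
M4 S495
G1 X127.440 Y20.122 F2255
G1 X129.380 Y31.259 F2255
G1 X135.849 Y42.798 F2255
G1 X138.570 Y49.367 F2255
M5
G00 X168.587 Y64.301
M4 S495
G1 X153.325 Y101.147 F2255
G1 X116.479 Y116.409 F2255
G1 X79.633 Y101.147 F2255
G1 X64.371 Y64.301 F2255
G1 X79.633 Y27.455 F2255
G1 X116.479 Y12.193 F2255
G1 X153.325 Y27.455 F2255
G1 X168.587 Y64.301 F2255
M5
G00 X130.578 Y98.814
M4 S323
G1 X137.612 Y77.582 F2167
G1 X159.141 Y49.612 F2167
G1 X182.251 Y30.026 F2167
G1 X194.031 Y33.946 F2167
M5
G00 X132.481 Y100.994
M4 S323
G1 X191.418 Y96.400 F2167
G1 X118.036 Y86.629 F2167
G1 X133.667 Y83.706 F2167
G1 X132.481 Y100.994 F2167
M5
G00 X94.825 Y82.467
M4 S495
G1 X119.407 Y82.467 F2255
G1 X119.407 Y28.646 F2255
G1 X94.825 Y28.646 F2255
G1 X94.825 Y82.467 F2255
M5
G00 X0.000 Y0.000

Since the viewBox matches the mm dimensions, user units are millimetres directly. The only transform is the Y-flip y_m = 129.688 − y_svg.

Shape 1 is a rectangle drawn with `<rect>`. Its stroke #008000 means engrave at S323, F2167. After flipping Y the toolpath is (46.260,60.141) → (56.701,60.141) → (56.701,29.523) → (46.260,29.523) → (46.260,60.141), returning to the start.

Shape 2 is a cubic bezier drawn with `<path>`. Its stroke #ff0000 means score at S495, F2255. After flipping Y the toolpath is (138.306,14.758) → (127.440,20.122) → (129.380,31.259) → (135.849,42.798) → (138.570,49.367).

Shape 3 is a circle drawn with `<circle>`. Its stroke #ff0000 means score at S495, F2255. After flipping Y the toolpath is (168.587,64.301) → (153.325,101.147) → (116.479,116.409) → (79.633,101.147) → (64.371,64.301) → (79.633,27.455) → (116.479,12.193) → (153.325,27.455) → (168.587,64.301), returning to the start.

Shape 4 is a cubic bezier drawn with `<path>`. Its stroke #008000 means engrave at S323, F2167. After flipping Y the toolpath is (130.578,98.814) → (137.612,77.582) → (159.141,49.612) → (182.251,30.026) → (194.031,33.946).

Shape 5 is a closed polygon drawn with `<path>`. Its stroke #008000 means engrave at S323, F2167. After flipping Y the toolpath is (132.481,100.994) → (191.418,96.400) → (118.036,86.629) → (133.667,83.706) → (132.481,100.994), returning to the start.

Shape 6 is a rectangle drawn with `<rect>`. Its stroke #ff0000 means score at S495, F2255. After flipping Y the toolpath is (94.825,82.467) → (119.407,82.467) → (119.407,28.646) → (94.825,28.646) → (94.825,82.467), returning to the start.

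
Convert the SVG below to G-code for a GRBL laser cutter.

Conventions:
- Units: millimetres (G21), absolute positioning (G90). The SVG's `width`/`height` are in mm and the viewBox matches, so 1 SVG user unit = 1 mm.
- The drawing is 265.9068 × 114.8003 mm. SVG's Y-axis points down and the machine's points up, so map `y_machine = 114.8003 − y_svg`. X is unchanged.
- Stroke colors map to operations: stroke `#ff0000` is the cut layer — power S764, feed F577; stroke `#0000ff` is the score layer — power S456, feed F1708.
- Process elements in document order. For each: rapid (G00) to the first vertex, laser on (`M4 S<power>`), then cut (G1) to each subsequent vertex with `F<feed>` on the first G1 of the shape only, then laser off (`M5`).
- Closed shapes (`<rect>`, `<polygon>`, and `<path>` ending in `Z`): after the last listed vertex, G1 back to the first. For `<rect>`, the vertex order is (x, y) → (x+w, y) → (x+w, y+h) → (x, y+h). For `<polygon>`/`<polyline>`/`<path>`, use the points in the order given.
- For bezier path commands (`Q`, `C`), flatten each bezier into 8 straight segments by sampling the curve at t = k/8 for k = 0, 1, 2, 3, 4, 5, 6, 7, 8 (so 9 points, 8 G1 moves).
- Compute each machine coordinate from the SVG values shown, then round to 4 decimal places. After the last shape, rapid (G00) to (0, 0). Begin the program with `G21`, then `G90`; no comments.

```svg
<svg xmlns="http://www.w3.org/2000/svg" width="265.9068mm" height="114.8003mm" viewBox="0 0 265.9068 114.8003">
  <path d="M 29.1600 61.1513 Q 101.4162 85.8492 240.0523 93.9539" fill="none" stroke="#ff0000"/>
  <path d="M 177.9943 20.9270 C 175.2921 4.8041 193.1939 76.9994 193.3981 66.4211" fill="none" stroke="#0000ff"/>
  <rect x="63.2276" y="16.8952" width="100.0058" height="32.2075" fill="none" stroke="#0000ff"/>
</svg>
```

G21
G90
G00 X29.1600 Y53.6490
M4 S764
G1 X48.2612 Y47.7338 F577
G1 X69.4368 Y42.3371
G1 X92.6868 Y37.4590
G1 X118.0112 Y33.0994
G1 X145.4099 Y29.2583
G1 X174.8830 Y25.9358
G1 X206.4305 Y23.1318
G1 X240.0523 Y20.8464
M5
G00 X177.9943 Y93.8733
M4 S456
G1 X177.8720 Y96.1136 F1708
G1 X179.2324 Y92.0791
G1 X181.6268 Y83.7747
G1 X184.6063 Y73.2055
G1 X187.7220 Y62.3763
G1 X190.5251 Y53.2922
G1 X192.5668 Y47.9582
G1 X193.3981 Y48.3792
M5
G00 X63.2276 Y97.9051
M4 S456
G1 X163.2334 Y97.9051 F1708
G1 X163.2334 Y65.6976
G1 X63.2276 Y65.6976
G1 X63.2276 Y97.9051
M5
G00 X0.0000 Y0.0000

Since the viewBox matches the mm dimensions, user units are millimetres directly. The only transform is the Y-flip y_m = 114.8003 − y_svg.

Shape 1 is a quadratic bezier drawn with `<path>`. Its stroke #ff0000 means cut at S764, F577. After flipping Y the toolpath is (29.1600,53.6490) → (48.2612,47.7338) → (69.4368,42.3371) → (92.6868,37.4590) → (118.0112,33.0994) → (145.4099,29.2583) → (174.8830,25.9358) → (206.4305,23.1318) → (240.0523,20.8464).

Shape 2 is a cubic bezier drawn with `<path>`. Its stroke #0000ff means score at S456, F1708. After flipping Y the toolpath is (177.9943,93.8733) → (177.8720,96.1136) → (179.2324,92.0791) → (181.6268,83.7747) → (184.6063,73.2055) → (187.7220,62.3763) → (190.5251,53.2922) → (192.5668,47.9582) → (193.3981,48.3792).

Shape 3 is a rectangle drawn with `<rect>`. Its stroke #0000ff means score at S456, F1708. After flipping Y the toolpath is (63.2276,97.9051) → (163.2334,97.9051) → (163.2334,65.6976) → (63.2276,65.6976) → (63.2276,97.9051), returning to the start.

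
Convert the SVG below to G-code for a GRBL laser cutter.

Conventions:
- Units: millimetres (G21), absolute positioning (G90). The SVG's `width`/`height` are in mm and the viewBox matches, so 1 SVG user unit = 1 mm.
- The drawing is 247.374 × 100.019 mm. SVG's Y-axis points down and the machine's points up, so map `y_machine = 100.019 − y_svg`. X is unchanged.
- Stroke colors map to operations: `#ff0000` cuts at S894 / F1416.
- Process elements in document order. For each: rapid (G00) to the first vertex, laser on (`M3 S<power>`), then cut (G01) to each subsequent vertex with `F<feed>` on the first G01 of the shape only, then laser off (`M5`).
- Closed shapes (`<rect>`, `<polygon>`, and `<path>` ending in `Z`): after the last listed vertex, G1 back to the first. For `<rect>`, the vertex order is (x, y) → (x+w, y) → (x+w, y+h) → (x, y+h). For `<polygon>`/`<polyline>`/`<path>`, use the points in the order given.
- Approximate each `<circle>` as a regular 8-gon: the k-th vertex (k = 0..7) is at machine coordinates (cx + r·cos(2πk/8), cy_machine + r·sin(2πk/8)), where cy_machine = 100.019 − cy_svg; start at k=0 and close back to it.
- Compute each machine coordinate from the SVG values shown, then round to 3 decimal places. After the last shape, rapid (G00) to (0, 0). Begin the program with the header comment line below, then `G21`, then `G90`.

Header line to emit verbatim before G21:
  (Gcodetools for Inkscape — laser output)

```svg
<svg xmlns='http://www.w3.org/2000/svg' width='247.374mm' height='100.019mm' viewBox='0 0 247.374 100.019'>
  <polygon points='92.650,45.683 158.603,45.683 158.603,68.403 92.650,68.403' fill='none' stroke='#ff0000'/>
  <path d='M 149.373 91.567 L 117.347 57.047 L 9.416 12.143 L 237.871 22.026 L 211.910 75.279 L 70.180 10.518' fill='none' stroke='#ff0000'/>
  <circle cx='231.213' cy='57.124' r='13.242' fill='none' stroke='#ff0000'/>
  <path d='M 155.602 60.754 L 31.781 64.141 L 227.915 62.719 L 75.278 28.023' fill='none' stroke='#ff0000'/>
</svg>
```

Since the viewBox matches the mm dimensions, user units are millimetres directly. The only transform is the Y-flip y_m = 100.019 − y_svg.

Shape 1 is a rectangle drawn with `<polygon>`. Its stroke #ff0000 means cut at S894, F1416. After flipping Y the toolpath is (92.650,54.336) → (158.603,54.336) → (158.603,31.616) → (92.650,31.616) → (92.650,54.336), returning to the start.

Shape 2 is a open polyline drawn with `<path>`. Its stroke #ff0000 means cut at S894, F1416. After flipping Y the toolpath is (149.373,8.452) → (117.347,42.972) → (9.416,87.876) → (237.871,77.993) → (211.910,24.740) → (70.180,89.501).

Shape 3 is a circle drawn with `<circle>`. Its stroke #ff0000 means cut at S894, F1416. After flipping Y the toolpath is (244.455,42.895) → (240.577,52.259) → (231.213,56.137) → (221.849,52.259) → (217.971,42.895) → (221.849,33.531) → (231.213,29.653) → (240.577,33.531) → (244.455,42.895), returning to the start.

Shape 4 is a open polyline drawn with `<path>`. Its stroke #ff0000 means cut at S894, F1416. After flipping Y the toolpath is (155.602,39.265) → (31.781,35.878) → (227.915,37.300) → (75.278,71.996).

(Gcodetools for Inkscape — laser output)
G21
G90
G00 X92.650 Y54.336
M3 S894
G01 X158.603 Y54.336 F1416
G01 X158.603 Y31.616
G01 X92.650 Y31.616
G01 X92.650 Y54.336
M5
G00 X149.373 Y8.452
M3 S894
G01 X117.347 Y42.972 F1416
G01 X9.416 Y87.876
G01 X237.871 Y77.993
G01 X211.910 Y24.740
G01 X70.180 Y89.501
M5
G00 X244.455 Y42.895
M3 S894
G01 X240.577 Y52.259 F1416
G01 X231.213 Y56.137
G01 X221.849 Y52.259
G01 X217.971 Y42.895
G01 X221.849 Y33.531
G01 X231.213 Y29.653
G01 X240.577 Y33.531
G01 X244.455 Y42.895
M5
G00 X155.602 Y39.265
M3 S894
G01 X31.781 Y35.878 F1416
G01 X227.915 Y37.300
G01 X75.278 Y71.996
M5
G00 X0.000 Y0.000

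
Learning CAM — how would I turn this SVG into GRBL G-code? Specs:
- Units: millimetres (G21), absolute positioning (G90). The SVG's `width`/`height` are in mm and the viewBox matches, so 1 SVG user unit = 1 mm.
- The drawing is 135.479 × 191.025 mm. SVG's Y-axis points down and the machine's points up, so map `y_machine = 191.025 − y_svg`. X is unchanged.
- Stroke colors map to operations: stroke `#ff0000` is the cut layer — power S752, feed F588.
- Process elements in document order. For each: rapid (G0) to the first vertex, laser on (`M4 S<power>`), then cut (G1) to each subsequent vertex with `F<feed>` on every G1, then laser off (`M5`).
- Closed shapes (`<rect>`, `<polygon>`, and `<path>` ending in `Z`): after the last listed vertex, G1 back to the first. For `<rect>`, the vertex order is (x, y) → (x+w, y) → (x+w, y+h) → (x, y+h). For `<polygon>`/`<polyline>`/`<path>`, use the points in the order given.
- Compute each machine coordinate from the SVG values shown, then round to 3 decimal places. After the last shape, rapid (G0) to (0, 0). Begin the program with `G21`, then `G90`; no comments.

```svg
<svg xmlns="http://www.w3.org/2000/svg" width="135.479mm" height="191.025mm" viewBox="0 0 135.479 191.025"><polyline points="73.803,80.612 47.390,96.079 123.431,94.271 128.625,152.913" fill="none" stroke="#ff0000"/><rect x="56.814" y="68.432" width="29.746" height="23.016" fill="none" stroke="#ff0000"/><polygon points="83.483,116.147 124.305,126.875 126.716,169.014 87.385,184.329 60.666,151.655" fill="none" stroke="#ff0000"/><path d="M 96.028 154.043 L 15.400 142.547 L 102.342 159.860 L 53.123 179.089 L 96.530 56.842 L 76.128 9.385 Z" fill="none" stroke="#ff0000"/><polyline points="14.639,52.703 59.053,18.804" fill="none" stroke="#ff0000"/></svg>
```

Since the viewBox matches the mm dimensions, user units are millimetres directly. The only transform is the Y-flip y_m = 191.025 − y_svg.

Shape 1 is a open polyline drawn with `<polyline>`. Its stroke #ff0000 means cut at S752, F588. After flipping Y the toolpath is (73.803,110.413) → (47.390,94.946) → (123.431,96.754) → (128.625,38.112).

Shape 2 is a rectangle drawn with `<rect>`. Its stroke #ff0000 means cut at S752, F588. After flipping Y the toolpath is (56.814,122.593) → (86.560,122.593) → (86.560,99.577) → (56.814,99.577) → (56.814,122.593), returning to the start.

Shape 3 is a regular polygon drawn with `<polygon>`. Its stroke #ff0000 means cut at S752, F588. After flipping Y the toolpath is (83.483,74.878) → (124.305,64.150) → (126.716,22.011) → (87.385,6.696) → (60.666,39.370) → (83.483,74.878), returning to the start.

Shape 4 is a closed polygon drawn with `<path>`. Its stroke #ff0000 means cut at S752, F588. After flipping Y the toolpath is (96.028,36.982) → (15.400,48.478) → (102.342,31.165) → (53.123,11.936) → (96.530,134.183) → (76.128,181.640) → (96.028,36.982), returning to the start.

Shape 5 is a line segment drawn with `<polyline>`. Its stroke #ff0000 means cut at S752, F588. After flipping Y the toolpath is (14.639,138.322) → (59.053,172.221).

G21
G90
G0 X73.803 Y110.413
M4 S752
G1 X47.390 Y94.946 F588
G1 X123.431 Y96.754 F588
G1 X128.625 Y38.112 F588
M5
G0 X56.814 Y122.593
M4 S752
G1 X86.560 Y122.593 F588
G1 X86.560 Y99.577 F588
G1 X56.814 Y99.577 F588
G1 X56.814 Y122.593 F588
M5
G0 X83.483 Y74.878
M4 S752
G1 X124.305 Y64.150 F588
G1 X126.716 Y22.011 F588
G1 X87.385 Y6.696 F588
G1 X60.666 Y39.370 F588
G1 X83.483 Y74.878 F588
M5
G0 X96.028 Y36.982
M4 S752
G1 X15.400 Y48.478 F588
G1 X102.342 Y31.165 F588
G1 X53.123 Y11.936 F588
G1 X96.530 Y134.183 F588
G1 X76.128 Y181.640 F588
G1 X96.028 Y36.982 F588
M5
G0 X14.639 Y138.322
M4 S752
G1 X59.053 Y172.221 F588
M5
G0 X0.000 Y0.000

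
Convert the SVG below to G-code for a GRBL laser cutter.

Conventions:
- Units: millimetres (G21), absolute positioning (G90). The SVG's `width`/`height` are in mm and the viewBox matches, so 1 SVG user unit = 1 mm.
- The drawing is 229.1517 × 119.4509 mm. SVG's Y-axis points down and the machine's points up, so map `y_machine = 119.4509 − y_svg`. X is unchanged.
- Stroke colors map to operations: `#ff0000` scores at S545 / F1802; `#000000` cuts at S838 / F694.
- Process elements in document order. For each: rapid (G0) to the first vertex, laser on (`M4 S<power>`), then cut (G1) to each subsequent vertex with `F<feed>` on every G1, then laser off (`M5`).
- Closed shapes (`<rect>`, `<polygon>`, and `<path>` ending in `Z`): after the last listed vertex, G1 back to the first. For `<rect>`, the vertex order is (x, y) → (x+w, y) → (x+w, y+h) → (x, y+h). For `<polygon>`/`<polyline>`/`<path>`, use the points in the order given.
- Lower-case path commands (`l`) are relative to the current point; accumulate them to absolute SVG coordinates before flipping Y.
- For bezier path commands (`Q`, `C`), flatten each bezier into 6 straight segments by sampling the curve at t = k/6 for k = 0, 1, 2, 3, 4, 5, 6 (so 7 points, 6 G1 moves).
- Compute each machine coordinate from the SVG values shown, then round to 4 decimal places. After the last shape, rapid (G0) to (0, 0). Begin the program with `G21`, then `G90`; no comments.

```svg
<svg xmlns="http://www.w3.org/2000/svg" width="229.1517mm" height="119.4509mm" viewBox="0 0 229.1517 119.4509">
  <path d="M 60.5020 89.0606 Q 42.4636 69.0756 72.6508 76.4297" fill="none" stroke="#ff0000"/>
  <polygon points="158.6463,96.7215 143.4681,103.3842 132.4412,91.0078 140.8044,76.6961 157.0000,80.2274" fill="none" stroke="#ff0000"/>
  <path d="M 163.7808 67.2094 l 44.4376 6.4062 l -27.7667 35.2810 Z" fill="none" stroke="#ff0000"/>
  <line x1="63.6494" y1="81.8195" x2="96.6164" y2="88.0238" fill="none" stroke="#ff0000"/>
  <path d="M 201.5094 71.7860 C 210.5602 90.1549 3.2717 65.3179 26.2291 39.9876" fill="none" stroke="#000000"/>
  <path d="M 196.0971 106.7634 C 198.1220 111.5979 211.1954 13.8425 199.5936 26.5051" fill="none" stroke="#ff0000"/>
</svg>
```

viewBox `0 0 229.1517 119.4509` with mm width/height → 1 unit = 1 mm. Flip: y_m = 119.4509 − y_svg.

**Shape 1** — `<path>` quadratic bezier, stroke `#ff0000` → score (S545, F1802). Control points (SVG): P0=(60.5020,89.0606), P1=(42.4636,69.0756), P2=(72.6508,76.4297); sampled at t=k/6. Machine vertices: (60.5020,30.3903) → (55.8288,36.2925) → (53.8348,40.6760) → (54.5200,43.5405) → (57.8844,44.8863) → (63.9280,44.7131) → (72.6508,43.0212). Open path.

**Shape 2** — `<polygon>` regular polygon, stroke `#ff0000` → score (S545, F1802). Machine vertices: (158.6463,22.7294) → (143.4681,16.0667) → (132.4412,28.4431) → (140.8044,42.7548) → (157.0000,39.2235) → (158.6463,22.7294). Closed: final G1 returns to the first vertex.

**Shape 3** — `<path>` regular polygon, stroke `#ff0000` → score (S545, F1802). Machine vertices: (163.7808,52.2415) → (208.2184,45.8353) → (180.4517,10.5543) → (163.7808,52.2415). Closed: final G1 returns to the first vertex.

**Shape 4** — `<line>` line segment, stroke `#ff0000` → score (S545, F1802). Machine vertices: (63.6494,37.6314) → (96.6164,31.4271). Open path.

**Shape 5** — `<path>` cubic bezier, stroke `#000000` → cut (S838, F694). Control points (SVG): P0=(201.5094,71.7860), P1=(210.5602,90.1549), P2=(3.2717,65.3179), P3=(26.2291,39.9876); sampled at t=k/6. Machine vertices: (201.5094,47.6649) → (190.0740,41.8832) → (154.9873,42.1160) → (108.6543,47.1769) → (63.4801,55.8794) → (31.8700,67.0370) → (26.2291,79.4633). Open path.

**Shape 6** — `<path>` cubic bezier, stroke `#ff0000` → score (S545, F1802). Control points (SVG): P0=(196.0971,106.7634), P1=(198.1220,111.5979), P2=(211.1954,13.8425), P3=(199.5936,26.5051); sampled at t=k/6. Machine vertices: (196.0971,12.6875) → (197.8649,17.8333) → (200.4817,34.1605) → (202.9554,55.7522) → (204.2934,76.6916) → (203.5036,91.0617) → (199.5936,92.9458). Open path.

G21
G90
G0 X60.5020 Y30.3903
M4 S545
G1 X55.8288 Y36.2925 F1802
G1 X53.8348 Y40.6760 F1802
G1 X54.5200 Y43.5405 F1802
G1 X57.8844 Y44.8863 F1802
G1 X63.9280 Y44.7131 F1802
G1 X72.6508 Y43.0212 F1802
M5
G0 X158.6463 Y22.7294
M4 S545
G1 X143.4681 Y16.0667 F1802
G1 X132.4412 Y28.4431 F1802
G1 X140.8044 Y42.7548 F1802
G1 X157.0000 Y39.2235 F1802
G1 X158.6463 Y22.7294 F1802
M5
G0 X163.7808 Y52.2415
M4 S545
G1 X208.2184 Y45.8353 F1802
G1 X180.4517 Y10.5543 F1802
G1 X163.7808 Y52.2415 F1802
M5
G0 X63.6494 Y37.6314
M4 S545
G1 X96.6164 Y31.4271 F1802
M5
G0 X201.5094 Y47.6649
M4 S838
G1 X190.0740 Y41.8832 F694
G1 X154.9873 Y42.1160 F694
G1 X108.6543 Y47.1769 F694
G1 X63.4801 Y55.8794 F694
G1 X31.8700 Y67.0370 F694
G1 X26.2291 Y79.4633 F694
M5
G0 X196.0971 Y12.6875
M4 S545
G1 X197.8649 Y17.8333 F1802
G1 X200.4817 Y34.1605 F1802
G1 X202.9554 Y55.7522 F1802
G1 X204.2934 Y76.6916 F1802
G1 X203.5036 Y91.0617 F1802
G1 X199.5936 Y92.9458 F1802
M5
G0 X0.0000 Y0.0000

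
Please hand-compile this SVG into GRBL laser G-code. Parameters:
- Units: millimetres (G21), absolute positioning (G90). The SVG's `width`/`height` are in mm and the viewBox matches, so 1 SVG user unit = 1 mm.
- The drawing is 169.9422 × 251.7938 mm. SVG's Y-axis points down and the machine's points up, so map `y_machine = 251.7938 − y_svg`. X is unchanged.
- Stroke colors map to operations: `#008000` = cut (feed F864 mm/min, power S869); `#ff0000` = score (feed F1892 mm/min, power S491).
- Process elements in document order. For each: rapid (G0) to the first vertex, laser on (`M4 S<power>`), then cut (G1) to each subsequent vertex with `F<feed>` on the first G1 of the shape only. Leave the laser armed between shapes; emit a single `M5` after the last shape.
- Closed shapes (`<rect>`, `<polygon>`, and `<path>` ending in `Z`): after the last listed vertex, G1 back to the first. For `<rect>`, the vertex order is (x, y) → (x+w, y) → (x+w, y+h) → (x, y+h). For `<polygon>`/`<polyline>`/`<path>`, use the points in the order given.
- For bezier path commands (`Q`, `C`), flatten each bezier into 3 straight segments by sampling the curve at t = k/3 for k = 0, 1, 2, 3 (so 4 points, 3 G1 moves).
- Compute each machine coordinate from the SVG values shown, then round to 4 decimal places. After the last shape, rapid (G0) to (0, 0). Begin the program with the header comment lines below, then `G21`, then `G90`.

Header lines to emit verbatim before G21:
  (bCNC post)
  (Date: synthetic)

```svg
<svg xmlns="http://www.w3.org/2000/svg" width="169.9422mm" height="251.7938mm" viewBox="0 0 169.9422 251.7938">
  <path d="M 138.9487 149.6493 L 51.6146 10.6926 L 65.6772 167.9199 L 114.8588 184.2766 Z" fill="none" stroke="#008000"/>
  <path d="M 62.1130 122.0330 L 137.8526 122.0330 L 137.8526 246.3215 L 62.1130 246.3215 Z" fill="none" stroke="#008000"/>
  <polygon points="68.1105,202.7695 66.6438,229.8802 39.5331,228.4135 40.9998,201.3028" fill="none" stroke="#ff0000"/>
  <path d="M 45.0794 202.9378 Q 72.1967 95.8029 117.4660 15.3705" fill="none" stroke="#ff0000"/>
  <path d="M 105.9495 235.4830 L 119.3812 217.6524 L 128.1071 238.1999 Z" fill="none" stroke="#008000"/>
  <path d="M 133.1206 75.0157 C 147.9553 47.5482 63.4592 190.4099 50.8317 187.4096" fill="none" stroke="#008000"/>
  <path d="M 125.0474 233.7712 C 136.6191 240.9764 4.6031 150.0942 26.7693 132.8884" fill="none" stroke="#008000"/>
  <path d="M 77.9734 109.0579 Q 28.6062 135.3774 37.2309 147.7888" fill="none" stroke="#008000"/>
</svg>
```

Since the viewBox matches the mm dimensions, user units are millimetres directly. The only transform is the Y-flip y_m = 251.7938 − y_svg.

Shape 1 is a closed polygon drawn with `<path>`. Its stroke #008000 means cut at S869, F864. After flipping Y the toolpath is (138.9487,102.1445) → (51.6146,241.1012) → (65.6772,83.8739) → (114.8588,67.5172) → (138.9487,102.1445), returning to the start.

Shape 2 is a rectangle drawn with `<path>`. Its stroke #008000 means cut at S869, F864. After flipping Y the toolpath is (62.1130,129.7608) → (137.8526,129.7608) → (137.8526,5.4723) → (62.1130,5.4723) → (62.1130,129.7608), returning to the start.

Shape 3 is a regular polygon drawn with `<polygon>`. Its stroke #ff0000 means score at S491, F1892. After flipping Y the toolpath is (68.1105,49.0243) → (66.6438,21.9136) → (39.5331,23.3803) → (40.9998,50.4910) → (68.1105,49.0243), returning to the start.

Shape 4 is a quadratic bezier drawn with `<path>`. Its stroke #ff0000 means score at S491, F1892. After flipping Y the toolpath is (45.0794,48.8560) → (65.1745,117.3123) → (89.3034,179.8348) → (117.4660,236.4233).

Shape 5 is a regular polygon drawn with `<path>`. Its stroke #008000 means cut at S869, F864. After flipping Y the toolpath is (105.9495,16.3108) → (119.3812,34.1414) → (128.1071,13.5939) → (105.9495,16.3108), returning to the start.

Shape 6 is a cubic bezier drawn with `<path>`. Its stroke #008000 means cut at S869, F864. After flipping Y the toolpath is (133.1206,176.7781) → (121.1858,159.1800) → (81.0747,98.2938) → (50.8317,64.3842).

Shape 7 is a cubic bezier drawn with `<path>`. Its stroke #008000 means cut at S869, F864. After flipping Y the toolpath is (125.0474,18.0226) → (99.7850,37.1516) → (44.9687,83.5024) → (26.7693,118.9054).

Shape 8 is a quadratic bezier drawn with `<path>`. Its stroke #008000 means cut at S869, F864. After flipping Y the toolpath is (77.9734,142.7359) → (51.5055,126.7349) → (37.9246,113.8246) → (37.2309,104.0050).

(bCNC post)
(Date: synthetic)
G21
G90
G0 X138.9487 Y102.1445
M4 S869
G1 X51.6146 Y241.1012 F864
G1 X65.6772 Y83.8739
G1 X114.8588 Y67.5172
G1 X138.9487 Y102.1445
G0 X62.1130 Y129.7608
M4 S869
G1 X137.8526 Y129.7608 F864
G1 X137.8526 Y5.4723
G1 X62.1130 Y5.4723
G1 X62.1130 Y129.7608
G0 X68.1105 Y49.0243
M4 S491
G1 X66.6438 Y21.9136 F1892
G1 X39.5331 Y23.3803
G1 X40.9998 Y50.4910
G1 X68.1105 Y49.0243
G0 X45.0794 Y48.8560
M4 S491
G1 X65.1745 Y117.3123 F1892
G1 X89.3034 Y179.8348
G1 X117.4660 Y236.4233
G0 X105.9495 Y16.3108
M4 S869
G1 X119.3812 Y34.1414 F864
G1 X128.1071 Y13.5939
G1 X105.9495 Y16.3108
G0 X133.1206 Y176.7781
M4 S869
G1 X121.1858 Y159.1800 F864
G1 X81.0747 Y98.2938
G1 X50.8317 Y64.3842
G0 X125.0474 Y18.0226
M4 S869
G1 X99.7850 Y37.1516 F864
G1 X44.9687 Y83.5024
G1 X26.7693 Y118.9054
G0 X77.9734 Y142.7359
M4 S869
G1 X51.5055 Y126.7349 F864
G1 X37.9246 Y113.8246
G1 X37.2309 Y104.0050
M5
G0 X0.0000 Y0.0000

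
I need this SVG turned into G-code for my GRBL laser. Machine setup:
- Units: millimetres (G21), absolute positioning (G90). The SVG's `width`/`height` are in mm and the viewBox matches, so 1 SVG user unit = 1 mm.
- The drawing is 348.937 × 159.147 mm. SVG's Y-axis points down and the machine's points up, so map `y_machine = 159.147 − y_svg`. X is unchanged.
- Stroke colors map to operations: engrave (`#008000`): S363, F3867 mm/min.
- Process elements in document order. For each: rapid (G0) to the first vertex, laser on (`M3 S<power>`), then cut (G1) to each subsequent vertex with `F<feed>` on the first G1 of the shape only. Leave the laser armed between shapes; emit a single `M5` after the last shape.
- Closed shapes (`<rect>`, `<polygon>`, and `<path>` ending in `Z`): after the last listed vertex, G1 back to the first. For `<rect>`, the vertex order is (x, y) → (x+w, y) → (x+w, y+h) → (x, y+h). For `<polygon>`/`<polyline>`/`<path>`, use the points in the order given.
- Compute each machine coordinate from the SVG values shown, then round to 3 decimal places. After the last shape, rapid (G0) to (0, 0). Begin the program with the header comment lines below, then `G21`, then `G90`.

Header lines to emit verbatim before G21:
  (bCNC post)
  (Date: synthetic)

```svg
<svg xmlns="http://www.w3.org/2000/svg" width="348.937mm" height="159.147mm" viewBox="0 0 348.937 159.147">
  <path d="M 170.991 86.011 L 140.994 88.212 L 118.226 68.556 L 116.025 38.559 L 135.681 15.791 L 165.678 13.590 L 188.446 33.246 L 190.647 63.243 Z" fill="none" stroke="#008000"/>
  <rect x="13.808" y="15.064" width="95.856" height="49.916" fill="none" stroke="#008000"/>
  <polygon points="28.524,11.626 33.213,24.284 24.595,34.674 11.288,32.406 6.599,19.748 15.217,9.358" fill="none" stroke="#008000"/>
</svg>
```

(bCNC post)
(Date: synthetic)
G21
G90
G0 X170.991 Y73.136
M3 S363
G1 X140.994 Y70.935 F3867
G1 X118.226 Y90.591
G1 X116.025 Y120.588
G1 X135.681 Y143.356
G1 X165.678 Y145.557
G1 X188.446 Y125.901
G1 X190.647 Y95.904
G1 X170.991 Y73.136
G0 X13.808 Y144.083
M3 S363
G1 X109.664 Y144.083 F3867
G1 X109.664 Y94.167
G1 X13.808 Y94.167
G1 X13.808 Y144.083
G0 X28.524 Y147.521
M3 S363
G1 X33.213 Y134.863 F3867
G1 X24.595 Y124.473
G1 X11.288 Y126.741
G1 X6.599 Y139.399
G1 X15.217 Y149.789
G1 X28.524 Y147.521
M5
G0 X0.000 Y0.000

1 u = 1 mm; y_m = 159.147 − y.

[1] `<path>` regular polygon, #008000→engrave S363 F3867: (170.991,73.136) → (140.994,70.935) → (118.226,90.591) → (116.025,120.588) → (135.681,143.356) → (165.678,145.557) → (188.446,125.901) → (190.647,95.904) → (170.991,73.136) (closed)

[2] `<rect>` rectangle, #008000→engrave S363 F3867: (13.808,144.083) → (109.664,144.083) → (109.664,94.167) → (13.808,94.167) → (13.808,144.083) (closed)

[3] `<polygon>` regular polygon, #008000→engrave S363 F3867: (28.524,147.521) → (33.213,134.863) → (24.595,124.473) → (11.288,126.741) → (6.599,139.399) → (15.217,149.789) → (28.524,147.521) (closed)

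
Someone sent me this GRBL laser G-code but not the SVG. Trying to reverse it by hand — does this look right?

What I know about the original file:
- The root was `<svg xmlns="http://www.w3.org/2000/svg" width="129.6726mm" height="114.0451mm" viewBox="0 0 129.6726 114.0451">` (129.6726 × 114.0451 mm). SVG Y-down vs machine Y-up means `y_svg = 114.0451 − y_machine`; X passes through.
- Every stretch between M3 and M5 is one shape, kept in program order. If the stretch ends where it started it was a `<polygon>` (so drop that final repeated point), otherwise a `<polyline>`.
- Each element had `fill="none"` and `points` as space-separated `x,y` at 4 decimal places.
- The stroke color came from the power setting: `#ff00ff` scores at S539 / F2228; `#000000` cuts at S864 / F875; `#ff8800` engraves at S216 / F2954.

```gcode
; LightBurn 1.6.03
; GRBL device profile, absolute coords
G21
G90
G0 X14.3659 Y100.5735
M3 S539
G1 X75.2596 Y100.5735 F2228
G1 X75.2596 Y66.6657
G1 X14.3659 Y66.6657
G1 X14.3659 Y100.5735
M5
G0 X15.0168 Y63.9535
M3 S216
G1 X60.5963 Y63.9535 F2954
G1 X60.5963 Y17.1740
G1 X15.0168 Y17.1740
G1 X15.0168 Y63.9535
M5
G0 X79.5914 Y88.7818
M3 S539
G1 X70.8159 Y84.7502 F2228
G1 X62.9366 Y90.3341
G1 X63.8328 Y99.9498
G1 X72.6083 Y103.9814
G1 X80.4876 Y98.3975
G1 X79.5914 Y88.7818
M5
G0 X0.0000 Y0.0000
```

Machine Y-up, SVG Y-down with viewBox height 114.0451, so y_svg = 114.0451 − y_machine; X carries over.

Run 1: the run's S539 means `#ff00ff` (score). The run returns to its start, so emit a `<polygon>` with points (Y-flipped): 14.3659,13.4716 75.2596,13.4716 75.2596,47.3794 14.3659,47.3794.

Run 2: S216 ⇒ engrave layer `#ff8800`. The run returns to its start, so emit a `<polygon>` with points (Y-flipped): 15.0168,50.0916 60.5963,50.0916 60.5963,96.8711 15.0168,96.8711.

Run 3: the run's S539 means `#ff00ff` (score). The run returns to its start, so emit a `<polygon>` with points (Y-flipped): 79.5914,25.2633 70.8159,29.2949 62.9366,23.7110 63.8328,14.0953 72.6083,10.0637 80.4876,15.6476.

<svg xmlns="http://www.w3.org/2000/svg" width="129.6726mm" height="114.0451mm" viewBox="0 0 129.6726 114.0451">
  <polygon points="14.3659,13.4716 75.2596,13.4716 75.2596,47.3794 14.3659,47.3794" fill="none" stroke="#ff00ff"/>
  <polygon points="15.0168,50.0916 60.5963,50.0916 60.5963,96.8711 15.0168,96.8711" fill="none" stroke="#ff8800"/>
  <polygon points="79.5914,25.2633 70.8159,29.2949 62.9366,23.7110 63.8328,14.0953 72.6083,10.0637 80.4876,15.6476" fill="none" stroke="#ff00ff"/>
</svg>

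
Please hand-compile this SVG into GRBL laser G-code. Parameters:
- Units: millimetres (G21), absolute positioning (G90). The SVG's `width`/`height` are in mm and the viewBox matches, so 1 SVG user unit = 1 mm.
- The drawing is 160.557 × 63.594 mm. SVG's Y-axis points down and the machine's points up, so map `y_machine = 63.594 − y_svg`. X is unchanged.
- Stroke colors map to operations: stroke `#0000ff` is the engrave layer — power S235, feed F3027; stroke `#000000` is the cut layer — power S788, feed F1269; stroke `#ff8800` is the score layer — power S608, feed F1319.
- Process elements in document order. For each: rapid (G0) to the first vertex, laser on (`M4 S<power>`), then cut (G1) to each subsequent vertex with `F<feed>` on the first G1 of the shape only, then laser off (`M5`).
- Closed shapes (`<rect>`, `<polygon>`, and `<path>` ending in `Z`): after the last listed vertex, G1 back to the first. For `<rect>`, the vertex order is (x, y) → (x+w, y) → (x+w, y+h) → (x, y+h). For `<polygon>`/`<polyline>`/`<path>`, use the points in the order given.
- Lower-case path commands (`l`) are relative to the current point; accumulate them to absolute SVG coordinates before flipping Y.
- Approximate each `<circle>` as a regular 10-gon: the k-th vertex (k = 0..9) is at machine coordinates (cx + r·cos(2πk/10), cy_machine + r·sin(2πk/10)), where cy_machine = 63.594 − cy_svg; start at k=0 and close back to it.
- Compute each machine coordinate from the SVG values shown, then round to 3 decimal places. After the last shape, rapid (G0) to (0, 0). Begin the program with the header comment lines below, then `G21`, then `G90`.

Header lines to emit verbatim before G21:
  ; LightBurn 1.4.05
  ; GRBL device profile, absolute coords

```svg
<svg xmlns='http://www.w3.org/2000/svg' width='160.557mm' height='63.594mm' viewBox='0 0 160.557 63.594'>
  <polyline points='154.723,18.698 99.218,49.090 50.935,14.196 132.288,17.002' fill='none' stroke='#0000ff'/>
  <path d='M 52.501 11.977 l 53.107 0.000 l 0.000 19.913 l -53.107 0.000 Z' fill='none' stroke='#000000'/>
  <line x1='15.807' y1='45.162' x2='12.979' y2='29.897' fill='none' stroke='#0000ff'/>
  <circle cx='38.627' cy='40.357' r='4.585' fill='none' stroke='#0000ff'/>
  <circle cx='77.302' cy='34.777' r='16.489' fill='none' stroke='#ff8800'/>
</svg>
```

1 u = 1 mm; y_m = 63.594 − y.

[1] `<polyline>` open polyline, #0000ff→engrave S235 F3027: (154.723,44.896) → (99.218,14.504) → (50.935,49.398) → (132.288,46.592)

[2] `<path>` rectangle, #000000→cut S788 F1269: (52.501,51.617) → (105.608,51.617) → (105.608,31.704) → (52.501,31.704) → (52.501,51.617) (closed)

[3] `<line>` line segment, #0000ff→engrave S235 F3027: (15.807,18.432) → (12.979,33.697)

[4] `<circle>` circle, #0000ff→engrave S235 F3027: (43.212,23.237) → (42.336,25.932) → (40.044,27.598) → (37.210,27.598) → (34.918,25.932) → (34.042,23.237) → (34.918,20.542) → (37.210,18.876) → (40.044,18.876) → (42.336,20.542) → (43.212,23.237) (closed)

[5] `<circle>` circle, #ff8800→score S608 F1319: (93.791,28.817) → (90.642,38.509) → (82.397,44.499) → (72.207,44.499) → (63.962,38.509) → (60.813,28.817) → (63.962,19.125) → (72.207,13.135) → (82.397,13.135) → (90.642,19.125) → (93.791,28.817) (closed)

; LightBurn 1.4.05
; GRBL device profile, absolute coords
G21
G90
G0 X154.723 Y44.896
M4 S235
G1 X99.218 Y14.504 F3027
G1 X50.935 Y49.398
G1 X132.288 Y46.592
M5
G0 X52.501 Y51.617
M4 S788
G1 X105.608 Y51.617 F1269
G1 X105.608 Y31.704
G1 X52.501 Y31.704
G1 X52.501 Y51.617
M5
G0 X15.807 Y18.432
M4 S235
G1 X12.979 Y33.697 F3027
M5
G0 X43.212 Y23.237
M4 S235
G1 X42.336 Y25.932 F3027
G1 X40.044 Y27.598
G1 X37.210 Y27.598
G1 X34.918 Y25.932
G1 X34.042 Y23.237
G1 X34.918 Y20.542
G1 X37.210 Y18.876
G1 X40.044 Y18.876
G1 X42.336 Y20.542
G1 X43.212 Y23.237
M5
G0 X93.791 Y28.817
M4 S608
G1 X90.642 Y38.509 F1319
G1 X82.397 Y44.499
G1 X72.207 Y44.499
G1 X63.962 Y38.509
G1 X60.813 Y28.817
G1 X63.962 Y19.125
G1 X72.207 Y13.135
G1 X82.397 Y13.135
G1 X90.642 Y19.125
G1 X93.791 Y28.817
M5
G0 X0.000 Y0.000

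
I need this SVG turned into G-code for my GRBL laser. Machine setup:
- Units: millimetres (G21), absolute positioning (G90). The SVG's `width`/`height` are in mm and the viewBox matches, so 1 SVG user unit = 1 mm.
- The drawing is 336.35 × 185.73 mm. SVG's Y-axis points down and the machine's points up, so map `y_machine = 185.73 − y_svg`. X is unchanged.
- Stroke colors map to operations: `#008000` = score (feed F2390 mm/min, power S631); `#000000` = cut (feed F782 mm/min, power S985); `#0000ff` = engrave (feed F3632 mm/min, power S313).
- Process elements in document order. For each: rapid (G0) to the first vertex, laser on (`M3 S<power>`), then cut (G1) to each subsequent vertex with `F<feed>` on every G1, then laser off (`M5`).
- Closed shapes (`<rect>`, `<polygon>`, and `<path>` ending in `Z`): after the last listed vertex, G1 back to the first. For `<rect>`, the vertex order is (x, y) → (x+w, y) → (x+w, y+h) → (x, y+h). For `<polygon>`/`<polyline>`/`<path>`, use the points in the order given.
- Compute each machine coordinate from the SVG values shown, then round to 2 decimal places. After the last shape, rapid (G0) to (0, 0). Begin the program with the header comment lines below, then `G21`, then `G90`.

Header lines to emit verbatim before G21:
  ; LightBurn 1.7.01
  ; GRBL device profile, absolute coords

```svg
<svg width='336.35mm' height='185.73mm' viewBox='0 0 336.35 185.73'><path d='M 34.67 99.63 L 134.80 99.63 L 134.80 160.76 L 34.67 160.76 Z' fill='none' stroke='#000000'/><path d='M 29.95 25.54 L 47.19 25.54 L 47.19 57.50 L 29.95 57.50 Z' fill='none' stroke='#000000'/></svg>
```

Since the viewBox matches the mm dimensions, user units are millimetres directly. The only transform is the Y-flip y_m = 185.73 − y_svg.

Shape 1 is a rectangle drawn with `<path>`. Its stroke #000000 means cut at S985, F782. After flipping Y the toolpath is (34.67,86.10) → (134.80,86.10) → (134.80,24.97) → (34.67,24.97) → (34.67,86.10), returning to the start.

Shape 2 is a rectangle drawn with `<path>`. Its stroke #000000 means cut at S985, F782. After flipping Y the toolpath is (29.95,160.19) → (47.19,160.19) → (47.19,128.23) → (29.95,128.23) → (29.95,160.19), returning to the start.

; LightBurn 1.7.01
; GRBL device profile, absolute coords
G21
G90
G0 X34.67 Y86.10
M3 S985
G1 X134.80 Y86.10 F782
G1 X134.80 Y24.97 F782
G1 X34.67 Y24.97 F782
G1 X34.67 Y86.10 F782
M5
G0 X29.95 Y160.19
M3 S985
G1 X47.19 Y160.19 F782
G1 X47.19 Y128.23 F782
G1 X29.95 Y128.23 F782
G1 X29.95 Y160.19 F782
M5
G0 X0.00 Y0.00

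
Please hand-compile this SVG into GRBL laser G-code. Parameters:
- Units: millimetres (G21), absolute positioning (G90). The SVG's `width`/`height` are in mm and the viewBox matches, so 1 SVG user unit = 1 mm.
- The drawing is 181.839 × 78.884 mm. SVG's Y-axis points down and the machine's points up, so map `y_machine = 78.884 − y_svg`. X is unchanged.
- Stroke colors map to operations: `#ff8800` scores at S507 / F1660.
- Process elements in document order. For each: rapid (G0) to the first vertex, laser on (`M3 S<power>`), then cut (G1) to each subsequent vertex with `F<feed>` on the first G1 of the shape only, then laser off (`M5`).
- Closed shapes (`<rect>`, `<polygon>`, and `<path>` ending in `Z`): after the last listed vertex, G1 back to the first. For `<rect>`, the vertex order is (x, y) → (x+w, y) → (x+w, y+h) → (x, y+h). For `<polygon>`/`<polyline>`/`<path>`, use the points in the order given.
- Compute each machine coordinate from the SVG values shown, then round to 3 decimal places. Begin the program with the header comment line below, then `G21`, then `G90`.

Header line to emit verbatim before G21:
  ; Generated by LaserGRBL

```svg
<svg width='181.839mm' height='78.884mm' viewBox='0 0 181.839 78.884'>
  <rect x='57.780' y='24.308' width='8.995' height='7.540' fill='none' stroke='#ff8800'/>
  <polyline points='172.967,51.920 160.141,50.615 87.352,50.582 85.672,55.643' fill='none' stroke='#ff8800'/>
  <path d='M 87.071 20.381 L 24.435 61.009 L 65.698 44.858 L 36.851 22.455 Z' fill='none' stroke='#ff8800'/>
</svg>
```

; Generated by LaserGRBL
G21
G90
G0 X57.780 Y54.576
M3 S507
G1 X66.775 Y54.576 F1660
G1 X66.775 Y47.036
G1 X57.780 Y47.036
G1 X57.780 Y54.576
M5
G0 X172.967 Y26.964
M3 S507
G1 X160.141 Y28.269 F1660
G1 X87.352 Y28.302
G1 X85.672 Y23.241
M5
G0 X87.071 Y58.503
M3 S507
G1 X24.435 Y17.875 F1660
G1 X65.698 Y34.026
G1 X36.851 Y56.429
G1 X87.071 Y58.503
M5

Since the viewBox matches the mm dimensions, user units are millimetres directly. The only transform is the Y-flip y_m = 78.884 − y_svg.

Shape 1 is a rectangle drawn with `<rect>`. Its stroke #ff8800 means score at S507, F1660. After flipping Y the toolpath is (57.780,54.576) → (66.775,54.576) → (66.775,47.036) → (57.780,47.036) → (57.780,54.576), returning to the start.

Shape 2 is a open polyline drawn with `<polyline>`. Its stroke #ff8800 means score at S507, F1660. After flipping Y the toolpath is (172.967,26.964) → (160.141,28.269) → (87.352,28.302) → (85.672,23.241).

Shape 3 is a closed polygon drawn with `<path>`. Its stroke #ff8800 means score at S507, F1660. After flipping Y the toolpath is (87.071,58.503) → (24.435,17.875) → (65.698,34.026) → (36.851,56.429) → (87.071,58.503), returning to the start.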